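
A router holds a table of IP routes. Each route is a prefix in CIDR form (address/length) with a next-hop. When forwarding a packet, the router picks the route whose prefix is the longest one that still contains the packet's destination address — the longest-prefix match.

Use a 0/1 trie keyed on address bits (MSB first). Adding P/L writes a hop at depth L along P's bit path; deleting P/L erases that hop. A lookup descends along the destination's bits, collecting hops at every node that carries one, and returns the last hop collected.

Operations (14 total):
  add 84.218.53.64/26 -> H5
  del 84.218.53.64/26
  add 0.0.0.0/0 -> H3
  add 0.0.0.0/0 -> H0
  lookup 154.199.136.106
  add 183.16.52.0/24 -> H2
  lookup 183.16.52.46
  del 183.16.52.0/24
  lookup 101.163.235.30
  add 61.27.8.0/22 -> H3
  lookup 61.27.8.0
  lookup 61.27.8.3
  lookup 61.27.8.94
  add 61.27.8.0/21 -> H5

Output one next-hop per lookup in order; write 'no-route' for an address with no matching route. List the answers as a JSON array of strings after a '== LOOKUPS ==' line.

Process each operation:
  + 84.218.53.64/26 (H5) depth=26
  - 84.218.53.64/26 clear@26
  + 0.0.0.0/0 (H3) depth=0
  + 0.0.0.0/0 (H0) depth=0
  lookup 154.199.136.106: bits ε walk d0:H0 -> H0
  + 183.16.52.0/24 (H2) depth=24
  lookup 183.16.52.46: bits 101101110001000000110100 walk d0:H0→d1:-→d2:-→d3:-→d4:-→d5:-→d6:-→d7:-→d8:-→d9:-→d10:-→d11:-→d12:-→d13:-→d14:-→d15:-→d16:-→d17:-→d18:-→d19:-→d20:-→d21:-→d22:-→d23:-→d24:H2 -> H2
  - 183.16.52.0/24 clear@24
  lookup 101.163.235.30: bits 01 walk d0:H0→d1:-→d2:- -> H0
  + 61.27.8.0/22 (H3) depth=22
  lookup 61.27.8.0: bits 0011110100011011000010 walk d0:H0→d1:-→d2:-→d3:-→d4:-→d5:-→d6:-→d7:-→d8:-→d9:-→d10:-→d11:-→d12:-→d13:-→d14:-→d15:-→d16:-→d17:-→d18:-→d19:-→d20:-→d21:-→d22:H3 -> H3
  lookup 61.27.8.3: bits 0011110100011011000010 walk d0:H0→d1:-→d2:-→d3:-→d4:-→d5:-→d6:-→d7:-→d8:-→d9:-→d10:-→d11:-→d12:-→d13:-→d14:-→d15:-→d16:-→d17:-→d18:-→d19:-→d20:-→d21:-→d22:H3 -> H3
  lookup 61.27.8.94: bits 0011110100011011000010 walk d0:H0→d1:-→d2:-→d3:-→d4:-→d5:-→d6:-→d7:-→d8:-→d9:-→d10:-→d11:-→d12:-→d13:-→d14:-→d15:-→d16:-→d17:-→d18:-→d19:-→d20:-→d21:-→d22:H3 -> H3
  + 61.27.8.0/21 (H5) depth=21

== LOOKUPS ==
["H0","H2","H0","H3","H3","H3"]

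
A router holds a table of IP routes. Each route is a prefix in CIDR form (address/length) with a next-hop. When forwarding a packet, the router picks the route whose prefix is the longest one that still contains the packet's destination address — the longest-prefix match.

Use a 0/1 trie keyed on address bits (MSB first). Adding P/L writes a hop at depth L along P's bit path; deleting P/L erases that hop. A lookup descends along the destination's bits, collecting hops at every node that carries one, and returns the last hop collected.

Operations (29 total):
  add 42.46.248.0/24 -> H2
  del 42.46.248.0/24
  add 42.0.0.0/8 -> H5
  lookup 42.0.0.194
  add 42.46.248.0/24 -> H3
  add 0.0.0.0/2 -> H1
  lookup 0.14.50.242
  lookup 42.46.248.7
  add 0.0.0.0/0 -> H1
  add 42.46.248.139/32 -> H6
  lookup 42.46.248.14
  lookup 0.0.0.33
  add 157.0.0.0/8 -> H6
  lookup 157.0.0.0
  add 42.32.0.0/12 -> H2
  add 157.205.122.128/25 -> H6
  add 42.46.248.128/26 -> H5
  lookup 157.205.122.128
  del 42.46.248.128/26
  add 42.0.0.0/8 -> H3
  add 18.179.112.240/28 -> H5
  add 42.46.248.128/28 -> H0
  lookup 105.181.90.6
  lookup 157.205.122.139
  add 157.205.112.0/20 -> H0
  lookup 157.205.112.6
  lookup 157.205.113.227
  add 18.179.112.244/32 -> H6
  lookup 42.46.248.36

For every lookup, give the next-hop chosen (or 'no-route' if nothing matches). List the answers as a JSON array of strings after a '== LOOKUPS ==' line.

Apply in order:
  add 42.46.248.0/24 -> H2 at depth 24
  del 42.46.248.0/24 (clear depth 24)
  add 42.0.0.0/8 -> H5 at depth 8
  Q 42.0.0.194: descend 0010101000 ; hops seen [H5] ; pick H5
  add 42.46.248.0/24 -> H3 at depth 24
  add 0.0.0.0/2 -> H1 at depth 2
  Q 0.14.50.242: descend 00 ; hops seen [H1] ; pick H1
  Q 42.46.248.7: descend 001010100010111011111000 ; hops seen [H1,H5,H3] ; pick H3
  add 0.0.0.0/0 -> H1 at depth 0
  add 42.46.248.139/32 -> H6 at depth 32
  Q 42.46.248.14: descend 001010100010111011111000 ; hops seen [H1,H1,H5,H3] ; pick H3
  Q 0.0.0.33: descend 00 ; hops seen [H1,H1] ; pick H1
  add 157.0.0.0/8 -> H6 at depth 8
  Q 157.0.0.0: descend 10011101 ; hops seen [H1,H6] ; pick H6
  add 42.32.0.0/12 -> H2 at depth 12
  add 157.205.122.128/25 -> H6 at depth 25
  add 42.46.248.128/26 -> H5 at depth 26
  Q 157.205.122.128: descend 1001110111001101011110101 ; hops seen [H1,H6,H6] ; pick H6
  del 42.46.248.128/26 (clear depth 26)
  add 42.0.0.0/8 -> H3 at depth 8
  add 18.179.112.240/28 -> H5 at depth 28
  add 42.46.248.128/28 -> H0 at depth 28
  Q 105.181.90.6: descend 0 ; hops seen [H1] ; pick H1
  Q 157.205.122.139: descend 1001110111001101011110101 ; hops seen [H1,H6,H6] ; pick H6
  add 157.205.112.0/20 -> H0 at depth 20
  Q 157.205.112.6: descend 10011101110011010111 ; hops seen [H1,H6,H0] ; pick H0
  Q 157.205.113.227: descend 10011101110011010111 ; hops seen [H1,H6,H0] ; pick H0
  add 18.179.112.244/32 -> H6 at depth 32
  Q 42.46.248.36: descend 001010100010111011111000 ; hops seen [H1,H1,H3,H2,H3] ; pick H3

== LOOKUPS ==
["H5","H1","H3","H3","H1","H6","H6","H1","H6","H0","H0","H3"]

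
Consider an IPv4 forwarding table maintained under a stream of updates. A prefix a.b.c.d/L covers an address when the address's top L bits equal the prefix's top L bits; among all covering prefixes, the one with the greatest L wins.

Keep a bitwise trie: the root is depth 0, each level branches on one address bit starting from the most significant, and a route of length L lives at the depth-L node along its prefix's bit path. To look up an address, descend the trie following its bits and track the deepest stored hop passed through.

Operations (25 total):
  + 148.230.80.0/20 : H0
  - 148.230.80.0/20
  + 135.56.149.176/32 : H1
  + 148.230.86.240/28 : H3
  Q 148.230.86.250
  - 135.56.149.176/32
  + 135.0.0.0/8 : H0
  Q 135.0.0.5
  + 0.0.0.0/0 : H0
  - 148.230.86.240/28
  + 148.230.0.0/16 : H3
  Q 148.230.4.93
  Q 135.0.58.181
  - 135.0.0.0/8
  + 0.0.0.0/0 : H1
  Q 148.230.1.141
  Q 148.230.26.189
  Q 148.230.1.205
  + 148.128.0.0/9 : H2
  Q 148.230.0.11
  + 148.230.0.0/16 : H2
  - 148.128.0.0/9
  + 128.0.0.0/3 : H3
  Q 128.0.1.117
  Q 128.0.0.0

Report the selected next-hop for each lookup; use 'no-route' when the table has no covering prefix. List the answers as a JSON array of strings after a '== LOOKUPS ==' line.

Process each operation:
  + 148.230.80.0/20 (H0) depth=20
  del 148.230.80.0/20 (clear depth 20)
  + 135.56.149.176/32 (H1) depth=32
  + 148.230.86.240/28 (H3) depth=28
  Q 148.230.86.250: descend 1001010011100110010101101111 ; hops seen [H3] ; pick H3
  del 135.56.149.176/32 (clear depth 32)
  + 135.0.0.0/8 (H0) depth=8
  Q 135.0.0.5: descend 1000011100 ; hops seen [H0] ; pick H0
  + 0.0.0.0/0 (H0) depth=0
  del 148.230.86.240/28 (clear depth 28)
  + 148.230.0.0/16 (H3) depth=16
  Q 148.230.4.93: descend 10010100111001100 ; hops seen [H0,H3] ; pick H3
  Q 135.0.58.181: descend 1000011100 ; hops seen [H0,H0] ; pick H0
  del 135.0.0.0/8 (clear depth 8)
  + 0.0.0.0/0 (H1) depth=0
  Q 148.230.1.141: descend 10010100111001100 ; hops seen [H1,H3] ; pick H3
  Q 148.230.26.189: descend 10010100111001100 ; hops seen [H1,H3] ; pick H3
  Q 148.230.1.205: descend 10010100111001100 ; hops seen [H1,H3] ; pick H3
  + 148.128.0.0/9 (H2) depth=9
  Q 148.230.0.11: descend 10010100111001100 ; hops seen [H1,H2,H3] ; pick H3
  + 148.230.0.0/16 (H2) depth=16
  del 148.128.0.0/9 (clear depth 9)
  + 128.0.0.0/3 (H3) depth=3
  Q 128.0.1.117: descend 10000 ; hops seen [H1,H3] ; pick H3
  Q 128.0.0.0: descend 10000 ; hops seen [H1,H3] ; pick H3

== LOOKUPS ==
["H3","H0","H3","H0","H3","H3","H3","H3","H3","H3"]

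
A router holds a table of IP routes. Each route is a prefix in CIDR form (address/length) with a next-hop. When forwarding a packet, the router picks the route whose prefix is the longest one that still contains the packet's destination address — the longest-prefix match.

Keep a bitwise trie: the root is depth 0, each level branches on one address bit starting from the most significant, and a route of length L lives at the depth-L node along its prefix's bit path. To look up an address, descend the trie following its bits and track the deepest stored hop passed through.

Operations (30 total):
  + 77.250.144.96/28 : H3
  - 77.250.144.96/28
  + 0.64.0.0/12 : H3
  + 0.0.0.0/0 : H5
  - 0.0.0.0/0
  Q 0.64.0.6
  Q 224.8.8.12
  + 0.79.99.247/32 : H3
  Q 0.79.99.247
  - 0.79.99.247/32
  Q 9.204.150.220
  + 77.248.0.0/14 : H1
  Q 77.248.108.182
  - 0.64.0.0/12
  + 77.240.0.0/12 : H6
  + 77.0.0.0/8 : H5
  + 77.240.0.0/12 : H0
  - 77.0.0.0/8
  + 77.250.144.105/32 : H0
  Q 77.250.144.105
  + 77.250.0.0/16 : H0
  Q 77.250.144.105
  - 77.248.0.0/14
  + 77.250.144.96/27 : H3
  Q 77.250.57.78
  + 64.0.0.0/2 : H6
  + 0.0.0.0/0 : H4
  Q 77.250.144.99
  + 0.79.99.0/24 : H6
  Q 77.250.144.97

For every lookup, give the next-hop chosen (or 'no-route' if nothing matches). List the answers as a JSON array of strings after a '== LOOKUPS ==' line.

Trace:
  add 77.250.144.96/28 -> H3 at depth 28
  del 77.250.144.96/28 (clear depth 28)
  add 0.64.0.0/12 -> H3 at depth 12
  add 0.0.0.0/0 -> H5 at depth 0
  del 0.0.0.0/0 (clear depth 0)
  ? 0.64.0.6  path d0:-→d1:-→d2:-→d3:-→d4:-→d5:-→d6:-→d7:-→d8:-→d9:-→d10:-→d11:-→d12:H3  best=H3
  ? 224.8.8.12  path d0:-  best=no-route
  add 0.79.99.247/32 -> H3 at depth 32
  ? 0.79.99.247  path d0:-→d1:-→d2:-→d3:-→d4:-→d5:-→d6:-→d7:-→d8:-→d9:-→d10:-→d11:-→d12:H3→d13:-→d14:-→d15:-→d16:-→d17:-→d18:-→d19:-→d20:-→d21:-→d22:-→d23:-→d24:-→d25:-→d26:-→d27:-→d28:-→d29:-→d30:-→d31:-→d32:H3  best=H3
  del 0.79.99.247/32 (clear depth 32)
  ? 9.204.150.220  path d0:-→d1:-→d2:-→d3:-→d4:-  best=no-route
  add 77.248.0.0/14 -> H1 at depth 14
  ? 77.248.108.182  path d0:-→d1:-→d2:-→d3:-→d4:-→d5:-→d6:-→d7:-→d8:-→d9:-→d10:-→d11:-→d12:-→d13:-→d14:H1  best=H1
  del 0.64.0.0/12 (clear depth 12)
  add 77.240.0.0/12 -> H6 at depth 12
  add 77.0.0.0/8 -> H5 at depth 8
  add 77.240.0.0/12 -> H0 at depth 12
  del 77.0.0.0/8 (clear depth 8)
  add 77.250.144.105/32 -> H0 at depth 32
  ? 77.250.144.105  path d0:-→d1:-→d2:-→d3:-→d4:-→d5:-→d6:-→d7:-→d8:-→d9:-→d10:-→d11:-→d12:H0→d13:-→d14:H1→d15:-→d16:-→d17:-→d18:-→d19:-→d20:-→d21:-→d22:-→d23:-→d24:-→d25:-→d26:-→d27:-→d28:-→d29:-→d30:-→d31:-→d32:H0  best=H0
  add 77.250.0.0/16 -> H0 at depth 16
  ? 77.250.144.105  path d0:-→d1:-→d2:-→d3:-→d4:-→d5:-→d6:-→d7:-→d8:-→d9:-→d10:-→d11:-→d12:H0→d13:-→d14:H1→d15:-→d16:H0→d17:-→d18:-→d19:-→d20:-→d21:-→d22:-→d23:-→d24:-→d25:-→d26:-→d27:-→d28:-→d29:-→d30:-→d31:-→d32:H0  best=H0
  del 77.248.0.0/14 (clear depth 14)
  add 77.250.144.96/27 -> H3 at depth 27
  ? 77.250.57.78  path d0:-→d1:-→d2:-→d3:-→d4:-→d5:-→d6:-→d7:-→d8:-→d9:-→d10:-→d11:-→d12:H0→d13:-→d14:-→d15:-→d16:H0  best=H0
  add 64.0.0.0/2 -> H6 at depth 2
  add 0.0.0.0/0 -> H4 at depth 0
  ? 77.250.144.99  path d0:H4→d1:-→d2:H6→d3:-→d4:-→d5:-→d6:-→d7:-→d8:-→d9:-→d10:-→d11:-→d12:H0→d13:-→d14:-→d15:-→d16:H0→d17:-→d18:-→d19:-→d20:-→d21:-→d22:-→d23:-→d24:-→d25:-→d26:-→d27:H3→d28:-  best=H3
  add 0.79.99.0/24 -> H6 at depth 24
  ? 77.250.144.97  path d0:H4→d1:-→d2:H6→d3:-→d4:-→d5:-→d6:-→d7:-→d8:-→d9:-→d10:-→d11:-→d12:H0→d13:-→d14:-→d15:-→d16:H0→d17:-→d18:-→d19:-→d20:-→d21:-→d22:-→d23:-→d24:-→d25:-→d26:-→d27:H3→d28:-  best=H3

== LOOKUPS ==
["H3","no-route","H3","no-route","H1","H0","H0","H0","H3","H3"]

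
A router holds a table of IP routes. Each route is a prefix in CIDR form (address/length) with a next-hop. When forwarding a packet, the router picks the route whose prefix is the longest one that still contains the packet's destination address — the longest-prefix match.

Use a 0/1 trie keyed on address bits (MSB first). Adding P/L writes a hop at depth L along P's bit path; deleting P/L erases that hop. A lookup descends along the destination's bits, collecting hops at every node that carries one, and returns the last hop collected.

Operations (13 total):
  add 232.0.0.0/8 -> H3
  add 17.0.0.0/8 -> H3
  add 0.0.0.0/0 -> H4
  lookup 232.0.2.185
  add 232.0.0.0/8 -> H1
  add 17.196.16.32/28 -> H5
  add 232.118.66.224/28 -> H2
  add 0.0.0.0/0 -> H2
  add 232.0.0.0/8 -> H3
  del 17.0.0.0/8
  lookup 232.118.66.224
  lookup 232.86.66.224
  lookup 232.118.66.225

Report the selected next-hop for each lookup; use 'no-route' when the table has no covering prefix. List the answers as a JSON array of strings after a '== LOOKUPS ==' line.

Trace:
  + 232.0.0.0/8 (H3) depth=8
  + 17.0.0.0/8 (H3) depth=8
  + 0.0.0.0/0 (H4) depth=0
  Q 232.0.2.185: descend 11101000 ; hops seen [H4,H3] ; pick H3
  + 232.0.0.0/8 (H1) depth=8
  + 17.196.16.32/28 (H5) depth=28
  + 232.118.66.224/28 (H2) depth=28
  + 0.0.0.0/0 (H2) depth=0
  + 232.0.0.0/8 (H3) depth=8
  del 17.0.0.0/8 (clear depth 8)
  Q 232.118.66.224: descend 1110100001110110010000101110 ; hops seen [H2,H3,H2] ; pick H2
  Q 232.86.66.224: descend 1110100001 ; hops seen [H2,H3] ; pick H3
  Q 232.118.66.225: descend 1110100001110110010000101110 ; hops seen [H2,H3,H2] ; pick H2

== LOOKUPS ==
["H3","H2","H3","H2"]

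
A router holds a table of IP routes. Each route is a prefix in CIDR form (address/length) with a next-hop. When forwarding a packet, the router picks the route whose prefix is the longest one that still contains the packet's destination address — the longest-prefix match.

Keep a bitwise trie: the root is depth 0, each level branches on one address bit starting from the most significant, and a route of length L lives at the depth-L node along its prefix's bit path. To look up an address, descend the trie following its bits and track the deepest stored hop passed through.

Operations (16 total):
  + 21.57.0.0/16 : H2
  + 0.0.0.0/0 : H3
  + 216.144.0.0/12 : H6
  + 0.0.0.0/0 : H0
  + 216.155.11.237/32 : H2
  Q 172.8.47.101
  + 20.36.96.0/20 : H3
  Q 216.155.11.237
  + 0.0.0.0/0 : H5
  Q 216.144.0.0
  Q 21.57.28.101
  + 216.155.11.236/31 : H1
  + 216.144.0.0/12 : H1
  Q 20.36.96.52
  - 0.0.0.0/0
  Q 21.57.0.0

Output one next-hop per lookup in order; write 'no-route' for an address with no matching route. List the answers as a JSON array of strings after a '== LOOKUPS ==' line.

Apply in order:
  add 21.57.0.0/16 -> H2 at depth 16
  add 0.0.0.0/0 -> H3 at depth 0
  add 216.144.0.0/12 -> H6 at depth 12
  add 0.0.0.0/0 -> H0 at depth 0
  add 216.155.11.237/32 -> H2 at depth 32
  ? 172.8.47.101  path d0:H0→d1:-  best=H0
  add 20.36.96.0/20 -> H3 at depth 20
  ? 216.155.11.237  path d0:H0→d1:-→d2:-→d3:-→d4:-→d5:-→d6:-→d7:-→d8:-→d9:-→d10:-→d11:-→d12:H6→d13:-→d14:-→d15:-→d16:-→d17:-→d18:-→d19:-→d20:-→d21:-→d22:-→d23:-→d24:-→d25:-→d26:-→d27:-→d28:-→d29:-→d30:-→d31:-→d32:H2  best=H2
  add 0.0.0.0/0 -> H5 at depth 0
  ? 216.144.0.0  path d0:H5→d1:-→d2:-→d3:-→d4:-→d5:-→d6:-→d7:-→d8:-→d9:-→d10:-→d11:-→d12:H6  best=H6
  ? 21.57.28.101  path d0:H5→d1:-→d2:-→d3:-→d4:-→d5:-→d6:-→d7:-→d8:-→d9:-→d10:-→d11:-→d12:-→d13:-→d14:-→d15:-→d16:H2  best=H2
  add 216.155.11.236/31 -> H1 at depth 31
  add 216.144.0.0/12 -> H1 at depth 12
  ? 20.36.96.52  path d0:H5→d1:-→d2:-→d3:-→d4:-→d5:-→d6:-→d7:-→d8:-→d9:-→d10:-→d11:-→d12:-→d13:-→d14:-→d15:-→d16:-→d17:-→d18:-→d19:-→d20:H3  best=H3
  - 0.0.0.0/0 clear@0
  ? 21.57.0.0  path d0:-→d1:-→d2:-→d3:-→d4:-→d5:-→d6:-→d7:-→d8:-→d9:-→d10:-→d11:-→d12:-→d13:-→d14:-→d15:-→d16:H2  best=H2

== LOOKUPS ==
["H0","H2","H6","H2","H3","H2"]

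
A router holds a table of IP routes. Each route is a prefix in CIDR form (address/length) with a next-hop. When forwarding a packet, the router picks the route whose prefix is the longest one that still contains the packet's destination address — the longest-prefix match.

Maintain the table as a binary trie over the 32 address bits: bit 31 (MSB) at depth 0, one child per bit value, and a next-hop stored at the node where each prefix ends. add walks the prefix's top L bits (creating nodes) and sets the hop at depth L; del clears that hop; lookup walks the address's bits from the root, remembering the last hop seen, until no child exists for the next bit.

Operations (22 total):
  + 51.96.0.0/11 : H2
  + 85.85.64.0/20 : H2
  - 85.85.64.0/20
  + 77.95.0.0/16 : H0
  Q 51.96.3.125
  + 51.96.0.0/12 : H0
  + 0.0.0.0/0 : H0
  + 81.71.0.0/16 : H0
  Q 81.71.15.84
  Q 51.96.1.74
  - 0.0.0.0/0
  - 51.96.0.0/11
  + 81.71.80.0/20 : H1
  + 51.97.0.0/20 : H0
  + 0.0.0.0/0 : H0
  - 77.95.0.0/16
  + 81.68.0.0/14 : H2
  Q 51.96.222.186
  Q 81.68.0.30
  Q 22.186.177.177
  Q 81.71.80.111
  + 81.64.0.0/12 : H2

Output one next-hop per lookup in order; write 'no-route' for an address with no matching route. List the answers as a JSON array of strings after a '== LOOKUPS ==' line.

Process each operation:
  + 51.96.0.0/11 (H2) depth=11
  + 85.85.64.0/20 (H2) depth=20
  - 85.85.64.0/20 clear@20
  + 77.95.0.0/16 (H0) depth=16
  Q 51.96.3.125: descend 00110011011 ; hops seen [H2] ; pick H2
  + 51.96.0.0/12 (H0) depth=12
  + 0.0.0.0/0 (H0) depth=0
  + 81.71.0.0/16 (H0) depth=16
  Q 81.71.15.84: descend 0101000101000111 ; hops seen [H0,H0] ; pick H0
  Q 51.96.1.74: descend 001100110110 ; hops seen [H0,H2,H0] ; pick H0
  - 0.0.0.0/0 clear@0
  - 51.96.0.0/11 clear@11
  + 81.71.80.0/20 (H1) depth=20
  + 51.97.0.0/20 (H0) depth=20
  + 0.0.0.0/0 (H0) depth=0
  - 77.95.0.0/16 clear@16
  + 81.68.0.0/14 (H2) depth=14
  Q 51.96.222.186: descend 001100110110000 ; hops seen [H0,H0] ; pick H0
  Q 81.68.0.30: descend 01010001010001 ; hops seen [H0,H2] ; pick H2
  Q 22.186.177.177: descend 00 ; hops seen [H0] ; pick H0
  Q 81.71.80.111: descend 01010001010001110101 ; hops seen [H0,H2,H0,H1] ; pick H1
  + 81.64.0.0/12 (H2) depth=12

== LOOKUPS ==
["H2","H0","H0","H0","H2","H0","H1"]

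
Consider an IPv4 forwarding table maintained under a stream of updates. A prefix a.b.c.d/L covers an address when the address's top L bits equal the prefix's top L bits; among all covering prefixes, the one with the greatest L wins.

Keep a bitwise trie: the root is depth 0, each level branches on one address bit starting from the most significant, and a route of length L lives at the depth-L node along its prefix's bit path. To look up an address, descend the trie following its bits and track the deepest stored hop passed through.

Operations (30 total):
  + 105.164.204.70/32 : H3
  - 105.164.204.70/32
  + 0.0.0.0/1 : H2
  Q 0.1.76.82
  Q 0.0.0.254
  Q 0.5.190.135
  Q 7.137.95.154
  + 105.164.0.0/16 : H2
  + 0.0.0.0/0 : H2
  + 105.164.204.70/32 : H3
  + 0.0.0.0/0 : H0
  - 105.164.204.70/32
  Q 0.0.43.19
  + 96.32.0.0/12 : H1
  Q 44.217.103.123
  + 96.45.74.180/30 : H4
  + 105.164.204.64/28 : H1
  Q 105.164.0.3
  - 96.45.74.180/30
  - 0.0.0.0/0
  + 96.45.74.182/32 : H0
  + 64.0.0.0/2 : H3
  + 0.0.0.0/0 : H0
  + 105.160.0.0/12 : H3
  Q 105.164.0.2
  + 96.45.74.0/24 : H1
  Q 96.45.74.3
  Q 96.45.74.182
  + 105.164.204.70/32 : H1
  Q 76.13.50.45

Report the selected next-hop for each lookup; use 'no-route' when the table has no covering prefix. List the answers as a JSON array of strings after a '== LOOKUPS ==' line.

Process each operation:
  + 105.164.204.70/32 (H3) depth=32
  del 105.164.204.70/32 (clear depth 32)
  + 0.0.0.0/1 (H2) depth=1
  ? 0.1.76.82  path d0:-→d1:H2  best=H2
  ? 0.0.0.254  path d0:-→d1:H2  best=H2
  ? 0.5.190.135  path d0:-→d1:H2  best=H2
  ? 7.137.95.154  path d0:-→d1:H2  best=H2
  + 105.164.0.0/16 (H2) depth=16
  + 0.0.0.0/0 (H2) depth=0
  + 105.164.204.70/32 (H3) depth=32
  + 0.0.0.0/0 (H0) depth=0
  del 105.164.204.70/32 (clear depth 32)
  ? 0.0.43.19  path d0:H0→d1:H2  best=H2
  + 96.32.0.0/12 (H1) depth=12
  ? 44.217.103.123  path d0:H0→d1:H2  best=H2
  + 96.45.74.180/30 (H4) depth=30
  + 105.164.204.64/28 (H1) depth=28
  ? 105.164.0.3  path d0:H0→d1:H2→d2:-→d3:-→d4:-→d5:-→d6:-→d7:-→d8:-→d9:-→d10:-→d11:-→d12:-→d13:-→d14:-→d15:-→d16:H2  best=H2
  del 96.45.74.180/30 (clear depth 30)
  del 0.0.0.0/0 (clear depth 0)
  + 96.45.74.182/32 (H0) depth=32
  + 64.0.0.0/2 (H3) depth=2
  + 0.0.0.0/0 (H0) depth=0
  + 105.160.0.0/12 (H3) depth=12
  ? 105.164.0.2  path d0:H0→d1:H2→d2:H3→d3:-→d4:-→d5:-→d6:-→d7:-→d8:-→d9:-→d10:-→d11:-→d12:H3→d13:-→d14:-→d15:-→d16:H2  best=H2
  + 96.45.74.0/24 (H1) depth=24
  ? 96.45.74.3  path d0:H0→d1:H2→d2:H3→d3:-→d4:-→d5:-→d6:-→d7:-→d8:-→d9:-→d10:-→d11:-→d12:H1→d13:-→d14:-→d15:-→d16:-→d17:-→d18:-→d19:-→d20:-→d21:-→d22:-→d23:-→d24:H1  best=H1
  ? 96.45.74.182  path d0:H0→d1:H2→d2:H3→d3:-→d4:-→d5:-→d6:-→d7:-→d8:-→d9:-→d10:-→d11:-→d12:H1→d13:-→d14:-→d15:-→d16:-→d17:-→d18:-→d19:-→d20:-→d21:-→d22:-→d23:-→d24:H1→d25:-→d26:-→d27:-→d28:-→d29:-→d30:-→d31:-→d32:H0  best=H0
  + 105.164.204.70/32 (H1) depth=32
  ? 76.13.50.45  path d0:H0→d1:H2→d2:H3  best=H3

== LOOKUPS ==
["H2","H2","H2","H2","H2","H2","H2","H2","H1","H0","H3"]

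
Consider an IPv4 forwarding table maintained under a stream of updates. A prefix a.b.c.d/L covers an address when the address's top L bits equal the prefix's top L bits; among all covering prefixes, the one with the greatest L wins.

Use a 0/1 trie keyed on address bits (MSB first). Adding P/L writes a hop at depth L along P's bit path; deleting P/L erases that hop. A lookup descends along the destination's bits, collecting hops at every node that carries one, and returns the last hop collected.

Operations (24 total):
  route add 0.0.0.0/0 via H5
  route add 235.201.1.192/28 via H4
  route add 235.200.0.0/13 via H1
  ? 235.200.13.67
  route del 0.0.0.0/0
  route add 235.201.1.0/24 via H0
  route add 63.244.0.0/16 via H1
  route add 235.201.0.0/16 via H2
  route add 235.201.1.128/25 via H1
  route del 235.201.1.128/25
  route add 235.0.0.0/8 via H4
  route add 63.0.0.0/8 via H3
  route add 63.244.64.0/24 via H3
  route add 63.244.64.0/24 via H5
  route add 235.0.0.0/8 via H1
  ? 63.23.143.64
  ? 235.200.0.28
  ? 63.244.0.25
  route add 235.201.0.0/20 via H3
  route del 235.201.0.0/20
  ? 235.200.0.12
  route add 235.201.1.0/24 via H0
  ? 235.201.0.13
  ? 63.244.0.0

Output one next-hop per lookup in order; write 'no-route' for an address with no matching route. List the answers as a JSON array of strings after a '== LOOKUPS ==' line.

Apply in order:
  + 0.0.0.0/0 (H5) depth=0
  + 235.201.1.192/28 (H4) depth=28
  + 235.200.0.0/13 (H1) depth=13
  ? 235.200.13.67  path d0:H5→d1:-→d2:-→d3:-→d4:-→d5:-→d6:-→d7:-→d8:-→d9:-→d10:-→d11:-→d12:-→d13:H1→d14:-→d15:-  best=H1
  - 0.0.0.0/0 clear@0
  + 235.201.1.0/24 (H0) depth=24
  + 63.244.0.0/16 (H1) depth=16
  + 235.201.0.0/16 (H2) depth=16
  + 235.201.1.128/25 (H1) depth=25
  - 235.201.1.128/25 clear@25
  + 235.0.0.0/8 (H4) depth=8
  + 63.0.0.0/8 (H3) depth=8
  + 63.244.64.0/24 (H3) depth=24
  + 63.244.64.0/24 (H5) depth=24
  + 235.0.0.0/8 (H1) depth=8
  ? 63.23.143.64  path d0:-→d1:-→d2:-→d3:-→d4:-→d5:-→d6:-→d7:-→d8:H3  best=H3
  ? 235.200.0.28  path d0:-→d1:-→d2:-→d3:-→d4:-→d5:-→d6:-→d7:-→d8:H1→d9:-→d10:-→d11:-→d12:-→d13:H1→d14:-→d15:-  best=H1
  ? 63.244.0.25  path d0:-→d1:-→d2:-→d3:-→d4:-→d5:-→d6:-→d7:-→d8:H3→d9:-→d10:-→d11:-→d12:-→d13:-→d14:-→d15:-→d16:H1→d17:-  best=H1
  + 235.201.0.0/20 (H3) depth=20
  - 235.201.0.0/20 clear@20
  ? 235.200.0.12  path d0:-→d1:-→d2:-→d3:-→d4:-→d5:-→d6:-→d7:-→d8:H1→d9:-→d10:-→d11:-→d12:-→d13:H1→d14:-→d15:-  best=H1
  + 235.201.1.0/24 (H0) depth=24
  ? 235.201.0.13  path d0:-→d1:-→d2:-→d3:-→d4:-→d5:-→d6:-→d7:-→d8:H1→d9:-→d10:-→d11:-→d12:-→d13:H1→d14:-→d15:-→d16:H2→d17:-→d18:-→d19:-→d20:-→d21:-→d22:-→d23:-  best=H2
  ? 63.244.0.0  path d0:-→d1:-→d2:-→d3:-→d4:-→d5:-→d6:-→d7:-→d8:H3→d9:-→d10:-→d11:-→d12:-→d13:-→d14:-→d15:-→d16:H1→d17:-  best=H1

== LOOKUPS ==
["H1","H3","H1","H1","H1","H2","H1"]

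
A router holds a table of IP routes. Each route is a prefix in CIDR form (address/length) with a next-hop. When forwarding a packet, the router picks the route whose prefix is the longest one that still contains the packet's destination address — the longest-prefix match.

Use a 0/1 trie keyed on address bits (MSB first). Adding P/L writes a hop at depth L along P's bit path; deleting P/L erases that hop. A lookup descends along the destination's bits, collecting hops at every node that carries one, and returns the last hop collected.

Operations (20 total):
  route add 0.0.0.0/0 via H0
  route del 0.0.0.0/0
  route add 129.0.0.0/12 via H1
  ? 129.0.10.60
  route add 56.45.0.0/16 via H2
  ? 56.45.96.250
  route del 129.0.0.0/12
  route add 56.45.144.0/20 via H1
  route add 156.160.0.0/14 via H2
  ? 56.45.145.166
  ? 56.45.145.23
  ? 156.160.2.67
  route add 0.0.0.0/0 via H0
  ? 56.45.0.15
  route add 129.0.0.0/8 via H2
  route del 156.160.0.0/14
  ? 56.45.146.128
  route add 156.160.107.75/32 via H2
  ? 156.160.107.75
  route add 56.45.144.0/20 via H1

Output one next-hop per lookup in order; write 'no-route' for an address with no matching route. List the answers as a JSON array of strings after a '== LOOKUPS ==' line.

Apply in order:
  + 0.0.0.0/0 (H0) depth=0
  del 0.0.0.0/0 (clear depth 0)
  + 129.0.0.0/12 (H1) depth=12
  Q 129.0.10.60: descend 100000010000 ; hops seen [H1] ; pick H1
  + 56.45.0.0/16 (H2) depth=16
  Q 56.45.96.250: descend 0011100000101101 ; hops seen [H2] ; pick H2
  del 129.0.0.0/12 (clear depth 12)
  + 56.45.144.0/20 (H1) depth=20
  + 156.160.0.0/14 (H2) depth=14
  Q 56.45.145.166: descend 00111000001011011001 ; hops seen [H2,H1] ; pick H1
  Q 56.45.145.23: descend 00111000001011011001 ; hops seen [H2,H1] ; pick H1
  Q 156.160.2.67: descend 10011100101000 ; hops seen [H2] ; pick H2
  + 0.0.0.0/0 (H0) depth=0
  Q 56.45.0.15: descend 0011100000101101 ; hops seen [H0,H2] ; pick H2
  + 129.0.0.0/8 (H2) depth=8
  del 156.160.0.0/14 (clear depth 14)
  Q 56.45.146.128: descend 00111000001011011001 ; hops seen [H0,H2,H1] ; pick H1
  + 156.160.107.75/32 (H2) depth=32
  Q 156.160.107.75: descend 10011100101000000110101101001011 ; hops seen [H0,H2] ; pick H2
  + 56.45.144.0/20 (H1) depth=20

== LOOKUPS ==
["H1","H2","H1","H1","H2","H2","H1","H2"]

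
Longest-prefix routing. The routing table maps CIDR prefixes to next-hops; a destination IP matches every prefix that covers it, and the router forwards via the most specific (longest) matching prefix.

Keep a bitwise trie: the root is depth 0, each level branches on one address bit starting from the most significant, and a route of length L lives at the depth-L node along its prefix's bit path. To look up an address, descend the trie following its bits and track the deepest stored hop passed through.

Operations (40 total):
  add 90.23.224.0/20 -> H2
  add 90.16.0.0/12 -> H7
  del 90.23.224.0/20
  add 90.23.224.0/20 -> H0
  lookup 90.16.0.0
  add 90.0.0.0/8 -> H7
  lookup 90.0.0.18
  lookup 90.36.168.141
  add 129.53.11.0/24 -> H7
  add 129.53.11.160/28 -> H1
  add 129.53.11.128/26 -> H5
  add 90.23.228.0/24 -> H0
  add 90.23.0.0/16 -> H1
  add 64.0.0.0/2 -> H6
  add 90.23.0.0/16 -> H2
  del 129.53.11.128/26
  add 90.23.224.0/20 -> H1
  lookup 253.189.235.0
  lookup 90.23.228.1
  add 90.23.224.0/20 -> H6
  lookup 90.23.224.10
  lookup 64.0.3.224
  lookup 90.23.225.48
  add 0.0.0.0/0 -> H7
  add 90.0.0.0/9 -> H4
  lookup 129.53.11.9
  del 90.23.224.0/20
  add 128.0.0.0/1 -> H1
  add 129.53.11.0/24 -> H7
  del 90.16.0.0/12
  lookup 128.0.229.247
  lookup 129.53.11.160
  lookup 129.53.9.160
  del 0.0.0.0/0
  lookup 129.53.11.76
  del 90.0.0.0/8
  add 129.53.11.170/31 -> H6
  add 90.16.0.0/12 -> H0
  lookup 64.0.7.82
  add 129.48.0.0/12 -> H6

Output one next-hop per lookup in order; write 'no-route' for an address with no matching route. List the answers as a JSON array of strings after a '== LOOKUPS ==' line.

Trace:
  + 90.23.224.0/20 (H2) depth=20
  + 90.16.0.0/12 (H7) depth=12
  del 90.23.224.0/20 (clear depth 20)
  + 90.23.224.0/20 (H0) depth=20
  Q 90.16.0.0: descend 0101101000010 ; hops seen [H7] ; pick H7
  + 90.0.0.0/8 (H7) depth=8
  Q 90.0.0.18: descend 01011010000 ; hops seen [H7] ; pick H7
  Q 90.36.168.141: descend 0101101000 ; hops seen [H7] ; pick H7
  + 129.53.11.0/24 (H7) depth=24
  + 129.53.11.160/28 (H1) depth=28
  + 129.53.11.128/26 (H5) depth=26
  + 90.23.228.0/24 (H0) depth=24
  + 90.23.0.0/16 (H1) depth=16
  + 64.0.0.0/2 (H6) depth=2
  + 90.23.0.0/16 (H2) depth=16
  del 129.53.11.128/26 (clear depth 26)
  + 90.23.224.0/20 (H1) depth=20
  Q 253.189.235.0: descend 1 ; hops seen [∅] ; pick no-route
  Q 90.23.228.1: descend 010110100001011111100100 ; hops seen [H6,H7,H7,H2,H1,H0] ; pick H0
  + 90.23.224.0/20 (H6) depth=20
  Q 90.23.224.10: descend 010110100001011111100 ; hops seen [H6,H7,H7,H2,H6] ; pick H6
  Q 64.0.3.224: descend 010 ; hops seen [H6] ; pick H6
  Q 90.23.225.48: descend 010110100001011111100 ; hops seen [H6,H7,H7,H2,H6] ; pick H6
  + 0.0.0.0/0 (H7) depth=0
  + 90.0.0.0/9 (H4) depth=9
  Q 129.53.11.9: descend 100000010011010100001011 ; hops seen [H7,H7] ; pick H7
  del 90.23.224.0/20 (clear depth 20)
  + 128.0.0.0/1 (H1) depth=1
  + 129.53.11.0/24 (H7) depth=24
  del 90.16.0.0/12 (clear depth 12)
  Q 128.0.229.247: descend 1000000 ; hops seen [H7,H1] ; pick H1
  Q 129.53.11.160: descend 1000000100110101000010111010 ; hops seen [H7,H1,H7,H1] ; pick H1
  Q 129.53.9.160: descend 1000000100110101000010 ; hops seen [H7,H1] ; pick H1
  del 0.0.0.0/0 (clear depth 0)
  Q 129.53.11.76: descend 100000010011010100001011 ; hops seen [H1,H7] ; pick H7
  del 90.0.0.0/8 (clear depth 8)
  + 129.53.11.170/31 (H6) depth=31
  + 90.16.0.0/12 (H0) depth=12
  Q 64.0.7.82: descend 010 ; hops seen [H6] ; pick H6
  + 129.48.0.0/12 (H6) depth=12

== LOOKUPS ==
["H7","H7","H7","no-route","H0","H6","H6","H6","H7","H1","H1","H1","H7","H6"]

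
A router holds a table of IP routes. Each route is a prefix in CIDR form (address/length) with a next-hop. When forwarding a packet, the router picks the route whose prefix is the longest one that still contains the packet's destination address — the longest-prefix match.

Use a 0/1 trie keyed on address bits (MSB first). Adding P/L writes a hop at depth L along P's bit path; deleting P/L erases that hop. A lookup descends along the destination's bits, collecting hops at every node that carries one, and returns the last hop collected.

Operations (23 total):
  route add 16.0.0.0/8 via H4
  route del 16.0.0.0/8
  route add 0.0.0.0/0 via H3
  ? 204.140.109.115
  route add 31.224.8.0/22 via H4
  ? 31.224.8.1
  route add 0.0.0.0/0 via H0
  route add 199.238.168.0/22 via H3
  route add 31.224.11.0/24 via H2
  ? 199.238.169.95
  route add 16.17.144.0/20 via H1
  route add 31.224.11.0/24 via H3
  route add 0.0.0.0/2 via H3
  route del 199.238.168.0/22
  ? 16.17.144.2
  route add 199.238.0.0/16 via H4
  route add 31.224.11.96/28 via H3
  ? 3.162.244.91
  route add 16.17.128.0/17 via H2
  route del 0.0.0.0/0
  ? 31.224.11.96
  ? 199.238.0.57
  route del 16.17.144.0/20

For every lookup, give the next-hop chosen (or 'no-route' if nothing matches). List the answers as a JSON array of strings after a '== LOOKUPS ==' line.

Process each operation:
  add 16.0.0.0/8 -> H4 at depth 8
  del 16.0.0.0/8 (clear depth 8)
  add 0.0.0.0/0 -> H3 at depth 0
  ? 204.140.109.115  path d0:H3  best=H3
  add 31.224.8.0/22 -> H4 at depth 22
  ? 31.224.8.1  path d0:H3→d1:-→d2:-→d3:-→d4:-→d5:-→d6:-→d7:-→d8:-→d9:-→d10:-→d11:-→d12:-→d13:-→d14:-→d15:-→d16:-→d17:-→d18:-→d19:-→d20:-→d21:-→d22:H4  best=H4
  add 0.0.0.0/0 -> H0 at depth 0
  add 199.238.168.0/22 -> H3 at depth 22
  add 31.224.11.0/24 -> H2 at depth 24
  ? 199.238.169.95  path d0:H0→d1:-→d2:-→d3:-→d4:-→d5:-→d6:-→d7:-→d8:-→d9:-→d10:-→d11:-→d12:-→d13:-→d14:-→d15:-→d16:-→d17:-→d18:-→d19:-→d20:-→d21:-→d22:H3  best=H3
  add 16.17.144.0/20 -> H1 at depth 20
  add 31.224.11.0/24 -> H3 at depth 24
  add 0.0.0.0/2 -> H3 at depth 2
  del 199.238.168.0/22 (clear depth 22)
  ? 16.17.144.2  path d0:H0→d1:-→d2:H3→d3:-→d4:-→d5:-→d6:-→d7:-→d8:-→d9:-→d10:-→d11:-→d12:-→d13:-→d14:-→d15:-→d16:-→d17:-→d18:-→d19:-→d20:H1  best=H1
  add 199.238.0.0/16 -> H4 at depth 16
  add 31.224.11.96/28 -> H3 at depth 28
  ? 3.162.244.91  path d0:H0→d1:-→d2:H3→d3:-  best=H3
  add 16.17.128.0/17 -> H2 at depth 17
  del 0.0.0.0/0 (clear depth 0)
  ? 31.224.11.96  path d0:-→d1:-→d2:H3→d3:-→d4:-→d5:-→d6:-→d7:-→d8:-→d9:-→d10:-→d11:-→d12:-→d13:-→d14:-→d15:-→d16:-→d17:-→d18:-→d19:-→d20:-→d21:-→d22:H4→d23:-→d24:H3→d25:-→d26:-→d27:-→d28:H3  best=H3
  ? 199.238.0.57  path d0:-→d1:-→d2:-→d3:-→d4:-→d5:-→d6:-→d7:-→d8:-→d9:-→d10:-→d11:-→d12:-→d13:-→d14:-→d15:-→d16:H4  best=H4
  del 16.17.144.0/20 (clear depth 20)

== LOOKUPS ==
["H3","H4","H3","H1","H3","H3","H4"]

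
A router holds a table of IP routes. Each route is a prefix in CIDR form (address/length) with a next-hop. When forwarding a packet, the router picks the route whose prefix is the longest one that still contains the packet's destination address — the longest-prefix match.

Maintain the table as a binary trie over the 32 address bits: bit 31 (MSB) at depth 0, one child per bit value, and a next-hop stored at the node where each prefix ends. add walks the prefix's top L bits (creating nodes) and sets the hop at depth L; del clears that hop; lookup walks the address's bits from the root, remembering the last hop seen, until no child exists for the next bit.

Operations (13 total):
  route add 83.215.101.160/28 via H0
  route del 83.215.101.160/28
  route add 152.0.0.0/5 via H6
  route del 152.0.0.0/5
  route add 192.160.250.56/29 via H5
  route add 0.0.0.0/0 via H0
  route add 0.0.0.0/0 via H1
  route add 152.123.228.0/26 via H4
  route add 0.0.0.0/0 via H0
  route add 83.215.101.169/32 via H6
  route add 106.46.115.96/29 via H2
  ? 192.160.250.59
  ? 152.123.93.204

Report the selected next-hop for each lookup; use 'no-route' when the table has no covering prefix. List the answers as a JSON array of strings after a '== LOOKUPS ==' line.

Apply in order:
  + 83.215.101.160/28 (H0) depth=28
  del 83.215.101.160/28 (clear depth 28)
  + 152.0.0.0/5 (H6) depth=5
  del 152.0.0.0/5 (clear depth 5)
  + 192.160.250.56/29 (H5) depth=29
  + 0.0.0.0/0 (H0) depth=0
  + 0.0.0.0/0 (H1) depth=0
  + 152.123.228.0/26 (H4) depth=26
  + 0.0.0.0/0 (H0) depth=0
  + 83.215.101.169/32 (H6) depth=32
  + 106.46.115.96/29 (H2) depth=29
  Q 192.160.250.59: descend 11000000101000001111101000111 ; hops seen [H0,H5] ; pick H5
  Q 152.123.93.204: descend 1001100001111011 ; hops seen [H0] ; pick H0

== LOOKUPS ==
["H5","H0"]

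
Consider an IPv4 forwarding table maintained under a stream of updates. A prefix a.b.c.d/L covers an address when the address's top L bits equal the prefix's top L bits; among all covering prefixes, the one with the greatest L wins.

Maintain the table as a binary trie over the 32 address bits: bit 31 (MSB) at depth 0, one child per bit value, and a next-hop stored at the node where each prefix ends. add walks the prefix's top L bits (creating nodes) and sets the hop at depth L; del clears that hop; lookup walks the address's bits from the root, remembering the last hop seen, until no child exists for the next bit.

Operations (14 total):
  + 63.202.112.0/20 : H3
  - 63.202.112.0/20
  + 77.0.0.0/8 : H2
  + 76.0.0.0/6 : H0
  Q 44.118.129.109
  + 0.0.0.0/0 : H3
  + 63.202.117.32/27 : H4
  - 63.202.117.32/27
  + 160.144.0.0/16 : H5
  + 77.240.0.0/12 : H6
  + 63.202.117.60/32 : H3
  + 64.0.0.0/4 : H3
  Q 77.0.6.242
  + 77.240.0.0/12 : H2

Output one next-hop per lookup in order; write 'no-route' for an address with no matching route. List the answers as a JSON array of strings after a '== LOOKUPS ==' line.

Process each operation:
  add 63.202.112.0/20 -> H3 at depth 20
  - 63.202.112.0/20 clear@20
  add 77.0.0.0/8 -> H2 at depth 8
  add 76.0.0.0/6 -> H0 at depth 6
  lookup 44.118.129.109: bits 001 walk d0:-→d1:-→d2:-→d3:- -> no-route
  add 0.0.0.0/0 -> H3 at depth 0
  add 63.202.117.32/27 -> H4 at depth 27
  - 63.202.117.32/27 clear@27
  add 160.144.0.0/16 -> H5 at depth 16
  add 77.240.0.0/12 -> H6 at depth 12
  add 63.202.117.60/32 -> H3 at depth 32
  add 64.0.0.0/4 -> H3 at depth 4
  lookup 77.0.6.242: bits 01001101 walk d0:H3→d1:-→d2:-→d3:-→d4:H3→d5:-→d6:H0→d7:-→d8:H2 -> H2
  add 77.240.0.0/12 -> H2 at depth 12

== LOOKUPS ==
["no-route","H2"]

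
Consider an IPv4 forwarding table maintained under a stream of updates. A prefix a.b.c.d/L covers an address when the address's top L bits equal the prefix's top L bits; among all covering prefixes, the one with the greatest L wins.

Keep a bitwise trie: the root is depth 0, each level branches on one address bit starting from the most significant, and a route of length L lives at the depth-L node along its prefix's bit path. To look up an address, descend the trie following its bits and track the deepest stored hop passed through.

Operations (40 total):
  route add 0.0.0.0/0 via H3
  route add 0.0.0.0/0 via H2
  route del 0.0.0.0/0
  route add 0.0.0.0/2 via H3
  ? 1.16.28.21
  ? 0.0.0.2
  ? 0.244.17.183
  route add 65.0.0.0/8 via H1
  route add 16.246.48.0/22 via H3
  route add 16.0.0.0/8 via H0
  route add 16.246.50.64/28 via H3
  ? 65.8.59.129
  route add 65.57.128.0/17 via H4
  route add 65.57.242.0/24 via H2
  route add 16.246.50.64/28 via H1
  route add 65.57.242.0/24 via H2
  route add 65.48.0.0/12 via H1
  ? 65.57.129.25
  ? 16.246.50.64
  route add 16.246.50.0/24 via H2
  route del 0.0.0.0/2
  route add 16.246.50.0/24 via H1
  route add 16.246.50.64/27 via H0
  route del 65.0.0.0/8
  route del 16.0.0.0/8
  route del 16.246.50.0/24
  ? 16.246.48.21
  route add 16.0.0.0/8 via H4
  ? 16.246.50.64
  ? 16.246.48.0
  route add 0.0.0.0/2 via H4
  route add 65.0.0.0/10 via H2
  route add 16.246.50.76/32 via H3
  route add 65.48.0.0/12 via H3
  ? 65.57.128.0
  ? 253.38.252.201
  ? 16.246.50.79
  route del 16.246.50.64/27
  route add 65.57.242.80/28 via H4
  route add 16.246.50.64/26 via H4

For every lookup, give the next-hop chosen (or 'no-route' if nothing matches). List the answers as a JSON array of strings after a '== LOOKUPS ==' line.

Apply in order:
  + 0.0.0.0/0 (H3) depth=0
  + 0.0.0.0/0 (H2) depth=0
  - 0.0.0.0/0 clear@0
  + 0.0.0.0/2 (H3) depth=2
  lookup 1.16.28.21: bits 00 walk d0:-→d1:-→d2:H3 -> H3
  lookup 0.0.0.2: bits 00 walk d0:-→d1:-→d2:H3 -> H3
  lookup 0.244.17.183: bits 00 walk d0:-→d1:-→d2:H3 -> H3
  + 65.0.0.0/8 (H1) depth=8
  + 16.246.48.0/22 (H3) depth=22
  + 16.0.0.0/8 (H0) depth=8
  + 16.246.50.64/28 (H3) depth=28
  lookup 65.8.59.129: bits 01000001 walk d0:-→d1:-→d2:-→d3:-→d4:-→d5:-→d6:-→d7:-→d8:H1 -> H1
  + 65.57.128.0/17 (H4) depth=17
  + 65.57.242.0/24 (H2) depth=24
  + 16.246.50.64/28 (H1) depth=28
  + 65.57.242.0/24 (H2) depth=24
  + 65.48.0.0/12 (H1) depth=12
  lookup 65.57.129.25: bits 01000001001110011 walk d0:-→d1:-→d2:-→d3:-→d4:-→d5:-→d6:-→d7:-→d8:H1→d9:-→d10:-→d11:-→d12:H1→d13:-→d14:-→d15:-→d16:-→d17:H4 -> H4
  lookup 16.246.50.64: bits 0001000011110110001100100100 walk d0:-→d1:-→d2:H3→d3:-→d4:-→d5:-→d6:-→d7:-→d8:H0→d9:-→d10:-→d11:-→d12:-→d13:-→d14:-→d15:-→d16:-→d17:-→d18:-→d19:-→d20:-→d21:-→d22:H3→d23:-→d24:-→d25:-→d26:-→d27:-→d28:H1 -> H1
  + 16.246.50.0/24 (H2) depth=24
  - 0.0.0.0/2 clear@2
  + 16.246.50.0/24 (H1) depth=24
  + 16.246.50.64/27 (H0) depth=27
  - 65.0.0.0/8 clear@8
  - 16.0.0.0/8 clear@8
  - 16.246.50.0/24 clear@24
  lookup 16.246.48.21: bits 0001000011110110001100 walk d0:-→d1:-→d2:-→d3:-→d4:-→d5:-→d6:-→d7:-→d8:-→d9:-→d10:-→d11:-→d12:-→d13:-→d14:-→d15:-→d16:-→d17:-→d18:-→d19:-→d20:-→d21:-→d22:H3 -> H3
  + 16.0.0.0/8 (H4) depth=8
  lookup 16.246.50.64: bits 0001000011110110001100100100 walk d0:-→d1:-→d2:-→d3:-→d4:-→d5:-→d6:-→d7:-→d8:H4→d9:-→d10:-→d11:-→d12:-→d13:-→d14:-→d15:-→d16:-→d17:-→d18:-→d19:-→d20:-→d21:-→d22:H3→d23:-→d24:-→d25:-→d26:-→d27:H0→d28:H1 -> H1
  lookup 16.246.48.0: bits 0001000011110110001100 walk d0:-→d1:-→d2:-→d3:-→d4:-→d5:-→d6:-→d7:-→d8:H4→d9:-→d10:-→d11:-→d12:-→d13:-→d14:-→d15:-→d16:-→d17:-→d18:-→d19:-→d20:-→d21:-→d22:H3 -> H3
  + 0.0.0.0/2 (H4) depth=2
  + 65.0.0.0/10 (H2) depth=10
  + 16.246.50.76/32 (H3) depth=32
  + 65.48.0.0/12 (H3) depth=12
  lookup 65.57.128.0: bits 01000001001110011 walk d0:-→d1:-→d2:-→d3:-→d4:-→d5:-→d6:-→d7:-→d8:-→d9:-→d10:H2→d11:-→d12:H3→d13:-→d14:-→d15:-→d16:-→d17:H4 -> H4
  lookup 253.38.252.201: bits ε walk d0:- -> no-route
  lookup 16.246.50.79: bits 000100001111011000110010010011 walk d0:-→d1:-→d2:H4→d3:-→d4:-→d5:-→d6:-→d7:-→d8:H4→d9:-→d10:-→d11:-→d12:-→d13:-→d14:-→d15:-→d16:-→d17:-→d18:-→d19:-→d20:-→d21:-→d22:H3→d23:-→d24:-→d25:-→d26:-→d27:H0→d28:H1→d29:-→d30:- -> H1
  - 16.246.50.64/27 clear@27
  + 65.57.242.80/28 (H4) depth=28
  + 16.246.50.64/26 (H4) depth=26

== LOOKUPS ==
["H3","H3","H3","H1","H4","H1","H3","H1","H3","H4","no-route","H1"]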